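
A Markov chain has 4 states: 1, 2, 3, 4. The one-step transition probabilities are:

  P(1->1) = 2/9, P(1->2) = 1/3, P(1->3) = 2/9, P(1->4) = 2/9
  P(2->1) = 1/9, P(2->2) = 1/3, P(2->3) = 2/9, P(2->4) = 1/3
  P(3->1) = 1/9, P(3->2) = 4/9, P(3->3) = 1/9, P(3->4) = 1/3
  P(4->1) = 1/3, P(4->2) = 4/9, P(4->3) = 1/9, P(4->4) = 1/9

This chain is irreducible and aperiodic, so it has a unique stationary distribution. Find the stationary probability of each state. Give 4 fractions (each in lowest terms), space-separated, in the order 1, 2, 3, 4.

The stationary distribution satisfies pi = pi * P, i.e.:
  pi_1 = 2/9*pi_1 + 1/9*pi_2 + 1/9*pi_3 + 1/3*pi_4
  pi_2 = 1/3*pi_1 + 1/3*pi_2 + 4/9*pi_3 + 4/9*pi_4
  pi_3 = 2/9*pi_1 + 2/9*pi_2 + 1/9*pi_3 + 1/9*pi_4
  pi_4 = 2/9*pi_1 + 1/3*pi_2 + 1/3*pi_3 + 1/9*pi_4
with normalization: pi_1 + pi_2 + pi_3 + pi_4 = 1.

Using the first 3 balance equations plus normalization, the linear system A*pi = b is:
  [-7/9, 1/9, 1/9, 1/3] . pi = 0
  [1/3, -2/3, 4/9, 4/9] . pi = 0
  [2/9, 2/9, -8/9, 1/9] . pi = 0
  [1, 1, 1, 1] . pi = 1

Solving yields:
  pi_1 = 17/90
  pi_2 = 343/900
  pi_3 = 157/900
  pi_4 = 23/90

Verification (pi * P):
  17/90*2/9 + 343/900*1/9 + 157/900*1/9 + 23/90*1/3 = 17/90 = pi_1  (ok)
  17/90*1/3 + 343/900*1/3 + 157/900*4/9 + 23/90*4/9 = 343/900 = pi_2  (ok)
  17/90*2/9 + 343/900*2/9 + 157/900*1/9 + 23/90*1/9 = 157/900 = pi_3  (ok)
  17/90*2/9 + 343/900*1/3 + 157/900*1/3 + 23/90*1/9 = 23/90 = pi_4  (ok)

Answer: 17/90 343/900 157/900 23/90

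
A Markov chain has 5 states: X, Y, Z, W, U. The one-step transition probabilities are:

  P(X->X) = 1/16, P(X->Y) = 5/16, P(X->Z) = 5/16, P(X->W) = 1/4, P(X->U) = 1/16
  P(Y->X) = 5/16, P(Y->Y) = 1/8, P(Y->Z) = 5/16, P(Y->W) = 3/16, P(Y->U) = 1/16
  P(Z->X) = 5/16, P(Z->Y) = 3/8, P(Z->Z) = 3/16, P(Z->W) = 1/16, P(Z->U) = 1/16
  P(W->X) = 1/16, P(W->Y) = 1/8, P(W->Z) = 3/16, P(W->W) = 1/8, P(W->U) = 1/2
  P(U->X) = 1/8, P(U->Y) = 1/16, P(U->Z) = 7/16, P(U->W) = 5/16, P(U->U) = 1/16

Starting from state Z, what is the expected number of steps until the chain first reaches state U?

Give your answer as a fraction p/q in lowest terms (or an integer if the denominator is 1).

Let h_i = expected steps to first reach U from state i.
Boundary: h_U = 0.
First-step equations for the other states:
  h_X = 1 + 1/16*h_X + 5/16*h_Y + 5/16*h_Z + 1/4*h_W + 1/16*h_U
  h_Y = 1 + 5/16*h_X + 1/8*h_Y + 5/16*h_Z + 3/16*h_W + 1/16*h_U
  h_Z = 1 + 5/16*h_X + 3/8*h_Y + 3/16*h_Z + 1/16*h_W + 1/16*h_U
  h_W = 1 + 1/16*h_X + 1/8*h_Y + 3/16*h_Z + 1/8*h_W + 1/2*h_U

Substituting h_U = 0 and rearranging gives the linear system (I - Q) h = 1:
  [15/16, -5/16, -5/16, -1/4] . (h_X, h_Y, h_Z, h_W) = 1
  [-5/16, 7/8, -5/16, -3/16] . (h_X, h_Y, h_Z, h_W) = 1
  [-5/16, -3/8, 13/16, -1/16] . (h_X, h_Y, h_Z, h_W) = 1
  [-1/16, -1/8, -3/16, 7/8] . (h_X, h_Y, h_Z, h_W) = 1

Solving yields:
  h_X = 47888/6451
  h_Y = 48896/6451
  h_Z = 51136/6451
  h_W = 28736/6451

Starting state is Z, so the expected hitting time is h_Z = 51136/6451.

Answer: 51136/6451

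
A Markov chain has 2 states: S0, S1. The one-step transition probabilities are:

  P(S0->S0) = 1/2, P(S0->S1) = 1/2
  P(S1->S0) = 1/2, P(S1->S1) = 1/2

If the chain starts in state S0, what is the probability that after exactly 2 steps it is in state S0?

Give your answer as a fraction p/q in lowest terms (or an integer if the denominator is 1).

Computing P^2 by repeated multiplication:
P^1 =
  S0: [1/2, 1/2]
  S1: [1/2, 1/2]
P^2 =
  S0: [1/2, 1/2]
  S1: [1/2, 1/2]

(P^2)[S0 -> S0] = 1/2

Answer: 1/2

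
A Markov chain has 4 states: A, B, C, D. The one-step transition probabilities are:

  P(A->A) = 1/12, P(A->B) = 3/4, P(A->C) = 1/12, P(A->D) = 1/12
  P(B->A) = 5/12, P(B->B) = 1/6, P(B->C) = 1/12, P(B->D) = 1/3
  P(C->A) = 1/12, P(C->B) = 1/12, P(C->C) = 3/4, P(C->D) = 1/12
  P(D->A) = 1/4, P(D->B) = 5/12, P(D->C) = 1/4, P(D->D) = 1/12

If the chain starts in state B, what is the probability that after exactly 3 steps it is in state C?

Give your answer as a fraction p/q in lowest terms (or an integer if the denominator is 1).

Answer: 101/432

Derivation:
Computing P^3 by repeated multiplication:
P^1 =
  A: [1/12, 3/4, 1/12, 1/12]
  B: [5/12, 1/6, 1/12, 1/3]
  C: [1/12, 1/12, 3/4, 1/12]
  D: [1/4, 5/12, 1/4, 1/12]
P^2 =
  A: [25/72, 11/48, 11/72, 13/48]
  B: [7/36, 35/72, 7/36, 1/8]
  C: [1/8, 25/144, 43/72, 5/48]
  D: [17/72, 5/16, 19/72, 3/16]
P^3 =
  A: [59/288, 733/1728, 199/864, 9/64]
  B: [115/432, 85/288, 101/432, 59/288]
  C: [137/864, 373/1728, 431/864, 73/576]
  D: [7/32, 569/1728, 251/864, 31/192]

(P^3)[B -> C] = 101/432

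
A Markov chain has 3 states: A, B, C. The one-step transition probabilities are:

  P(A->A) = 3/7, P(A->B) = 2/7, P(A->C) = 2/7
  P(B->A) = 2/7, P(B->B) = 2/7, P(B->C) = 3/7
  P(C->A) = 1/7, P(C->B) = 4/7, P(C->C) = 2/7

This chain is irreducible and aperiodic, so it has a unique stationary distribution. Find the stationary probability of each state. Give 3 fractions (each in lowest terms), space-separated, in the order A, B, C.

The stationary distribution satisfies pi = pi * P, i.e.:
  pi_A = 3/7*pi_A + 2/7*pi_B + 1/7*pi_C
  pi_B = 2/7*pi_A + 2/7*pi_B + 4/7*pi_C
  pi_C = 2/7*pi_A + 3/7*pi_B + 2/7*pi_C
with normalization: pi_A + pi_B + pi_C = 1.

Using the first 2 balance equations plus normalization, the linear system A*pi = b is:
  [-4/7, 2/7, 1/7] . pi = 0
  [2/7, -5/7, 4/7] . pi = 0
  [1, 1, 1] . pi = 1

Solving yields:
  pi_A = 13/47
  pi_B = 18/47
  pi_C = 16/47

Verification (pi * P):
  13/47*3/7 + 18/47*2/7 + 16/47*1/7 = 13/47 = pi_A  (ok)
  13/47*2/7 + 18/47*2/7 + 16/47*4/7 = 18/47 = pi_B  (ok)
  13/47*2/7 + 18/47*3/7 + 16/47*2/7 = 16/47 = pi_C  (ok)

Answer: 13/47 18/47 16/47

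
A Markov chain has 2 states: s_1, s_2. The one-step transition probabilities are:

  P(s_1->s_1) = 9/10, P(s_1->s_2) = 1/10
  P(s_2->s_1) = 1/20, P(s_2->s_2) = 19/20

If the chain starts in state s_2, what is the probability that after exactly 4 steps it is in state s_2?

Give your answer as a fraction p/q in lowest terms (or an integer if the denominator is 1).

Answer: 134507/160000

Derivation:
Computing P^4 by repeated multiplication:
P^1 =
  s_1: [9/10, 1/10]
  s_2: [1/20, 19/20]
P^2 =
  s_1: [163/200, 37/200]
  s_2: [37/400, 363/400]
P^3 =
  s_1: [2971/4000, 1029/4000]
  s_2: [1029/8000, 6971/8000]
P^4 =
  s_1: [54507/80000, 25493/80000]
  s_2: [25493/160000, 134507/160000]

(P^4)[s_2 -> s_2] = 134507/160000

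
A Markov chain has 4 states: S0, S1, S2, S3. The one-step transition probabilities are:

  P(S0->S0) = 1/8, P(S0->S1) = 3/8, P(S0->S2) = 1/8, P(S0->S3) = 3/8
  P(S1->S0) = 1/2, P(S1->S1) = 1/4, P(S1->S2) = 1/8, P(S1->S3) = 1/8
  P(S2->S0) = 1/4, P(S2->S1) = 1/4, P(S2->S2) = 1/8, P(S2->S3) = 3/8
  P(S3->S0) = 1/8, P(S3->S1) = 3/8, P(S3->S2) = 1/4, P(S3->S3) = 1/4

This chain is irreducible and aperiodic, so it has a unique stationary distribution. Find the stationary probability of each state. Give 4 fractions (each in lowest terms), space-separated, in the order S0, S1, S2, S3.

Answer: 5/19 6/19 3/19 5/19

Derivation:
The stationary distribution satisfies pi = pi * P, i.e.:
  pi_S0 = 1/8*pi_S0 + 1/2*pi_S1 + 1/4*pi_S2 + 1/8*pi_S3
  pi_S1 = 3/8*pi_S0 + 1/4*pi_S1 + 1/4*pi_S2 + 3/8*pi_S3
  pi_S2 = 1/8*pi_S0 + 1/8*pi_S1 + 1/8*pi_S2 + 1/4*pi_S3
  pi_S3 = 3/8*pi_S0 + 1/8*pi_S1 + 3/8*pi_S2 + 1/4*pi_S3
with normalization: pi_S0 + pi_S1 + pi_S2 + pi_S3 = 1.

Using the first 3 balance equations plus normalization, the linear system A*pi = b is:
  [-7/8, 1/2, 1/4, 1/8] . pi = 0
  [3/8, -3/4, 1/4, 3/8] . pi = 0
  [1/8, 1/8, -7/8, 1/4] . pi = 0
  [1, 1, 1, 1] . pi = 1

Solving yields:
  pi_S0 = 5/19
  pi_S1 = 6/19
  pi_S2 = 3/19
  pi_S3 = 5/19

Verification (pi * P):
  5/19*1/8 + 6/19*1/2 + 3/19*1/4 + 5/19*1/8 = 5/19 = pi_S0  (ok)
  5/19*3/8 + 6/19*1/4 + 3/19*1/4 + 5/19*3/8 = 6/19 = pi_S1  (ok)
  5/19*1/8 + 6/19*1/8 + 3/19*1/8 + 5/19*1/4 = 3/19 = pi_S2  (ok)
  5/19*3/8 + 6/19*1/8 + 3/19*3/8 + 5/19*1/4 = 5/19 = pi_S3  (ok)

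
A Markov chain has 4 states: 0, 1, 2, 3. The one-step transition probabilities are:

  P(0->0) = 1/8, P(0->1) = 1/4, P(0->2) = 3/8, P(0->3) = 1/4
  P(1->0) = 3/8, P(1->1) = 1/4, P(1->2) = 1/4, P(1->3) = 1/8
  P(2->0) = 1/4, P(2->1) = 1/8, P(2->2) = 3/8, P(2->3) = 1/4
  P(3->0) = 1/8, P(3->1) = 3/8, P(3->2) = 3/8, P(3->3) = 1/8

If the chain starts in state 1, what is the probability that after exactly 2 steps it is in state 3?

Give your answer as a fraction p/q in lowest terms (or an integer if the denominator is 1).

Computing P^2 by repeated multiplication:
P^1 =
  0: [1/8, 1/4, 3/8, 1/4]
  1: [3/8, 1/4, 1/4, 1/8]
  2: [1/4, 1/8, 3/8, 1/4]
  3: [1/8, 3/8, 3/8, 1/8]
P^2 =
  0: [15/64, 15/64, 11/32, 3/16]
  1: [7/32, 15/64, 11/32, 13/64]
  2: [13/64, 15/64, 23/64, 13/64]
  3: [17/64, 7/32, 21/64, 3/16]

(P^2)[1 -> 3] = 13/64

Answer: 13/64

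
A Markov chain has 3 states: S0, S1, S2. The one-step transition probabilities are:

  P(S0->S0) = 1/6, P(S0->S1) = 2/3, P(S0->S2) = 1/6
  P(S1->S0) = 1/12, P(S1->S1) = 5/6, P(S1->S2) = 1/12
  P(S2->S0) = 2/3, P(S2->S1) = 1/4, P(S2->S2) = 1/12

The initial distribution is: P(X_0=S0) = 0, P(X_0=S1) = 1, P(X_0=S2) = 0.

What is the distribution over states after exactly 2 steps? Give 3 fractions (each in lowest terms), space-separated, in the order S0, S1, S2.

Answer: 5/36 37/48 13/144

Derivation:
Propagating the distribution step by step (d_{t+1} = d_t * P):
d_0 = (S0=0, S1=1, S2=0)
  d_1[S0] = 0*1/6 + 1*1/12 + 0*2/3 = 1/12
  d_1[S1] = 0*2/3 + 1*5/6 + 0*1/4 = 5/6
  d_1[S2] = 0*1/6 + 1*1/12 + 0*1/12 = 1/12
d_1 = (S0=1/12, S1=5/6, S2=1/12)
  d_2[S0] = 1/12*1/6 + 5/6*1/12 + 1/12*2/3 = 5/36
  d_2[S1] = 1/12*2/3 + 5/6*5/6 + 1/12*1/4 = 37/48
  d_2[S2] = 1/12*1/6 + 5/6*1/12 + 1/12*1/12 = 13/144
d_2 = (S0=5/36, S1=37/48, S2=13/144)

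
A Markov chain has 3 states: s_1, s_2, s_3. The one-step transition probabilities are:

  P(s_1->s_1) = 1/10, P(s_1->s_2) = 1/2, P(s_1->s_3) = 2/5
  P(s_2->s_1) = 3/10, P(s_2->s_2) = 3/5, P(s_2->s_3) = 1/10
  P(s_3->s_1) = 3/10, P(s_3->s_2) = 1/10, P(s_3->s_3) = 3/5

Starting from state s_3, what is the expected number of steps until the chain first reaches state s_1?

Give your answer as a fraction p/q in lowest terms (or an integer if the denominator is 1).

Answer: 10/3

Derivation:
Let h_i = expected steps to first reach s_1 from state i.
Boundary: h_s_1 = 0.
First-step equations for the other states:
  h_s_2 = 1 + 3/10*h_s_1 + 3/5*h_s_2 + 1/10*h_s_3
  h_s_3 = 1 + 3/10*h_s_1 + 1/10*h_s_2 + 3/5*h_s_3

Substituting h_s_1 = 0 and rearranging gives the linear system (I - Q) h = 1:
  [2/5, -1/10] . (h_s_2, h_s_3) = 1
  [-1/10, 2/5] . (h_s_2, h_s_3) = 1

Solving yields:
  h_s_2 = 10/3
  h_s_3 = 10/3

Starting state is s_3, so the expected hitting time is h_s_3 = 10/3.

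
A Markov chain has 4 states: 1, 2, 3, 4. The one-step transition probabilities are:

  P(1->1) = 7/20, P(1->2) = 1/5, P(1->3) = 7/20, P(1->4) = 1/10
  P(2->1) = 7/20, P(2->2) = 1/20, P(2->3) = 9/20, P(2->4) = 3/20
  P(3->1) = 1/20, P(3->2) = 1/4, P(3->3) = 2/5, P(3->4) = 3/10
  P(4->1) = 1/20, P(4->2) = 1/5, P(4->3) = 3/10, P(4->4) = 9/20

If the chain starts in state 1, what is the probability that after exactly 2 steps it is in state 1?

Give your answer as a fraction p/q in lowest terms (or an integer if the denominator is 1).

Computing P^2 by repeated multiplication:
P^1 =
  1: [7/20, 1/5, 7/20, 1/10]
  2: [7/20, 1/20, 9/20, 3/20]
  3: [1/20, 1/4, 2/5, 3/10]
  4: [1/20, 1/5, 3/10, 9/20]
P^2 =
  1: [43/200, 3/16, 153/400, 43/200]
  2: [17/100, 43/200, 37/100, 49/200]
  3: [7/50, 73/400, 19/50, 119/400]
  4: [1/8, 37/200, 29/80, 131/400]

(P^2)[1 -> 1] = 43/200

Answer: 43/200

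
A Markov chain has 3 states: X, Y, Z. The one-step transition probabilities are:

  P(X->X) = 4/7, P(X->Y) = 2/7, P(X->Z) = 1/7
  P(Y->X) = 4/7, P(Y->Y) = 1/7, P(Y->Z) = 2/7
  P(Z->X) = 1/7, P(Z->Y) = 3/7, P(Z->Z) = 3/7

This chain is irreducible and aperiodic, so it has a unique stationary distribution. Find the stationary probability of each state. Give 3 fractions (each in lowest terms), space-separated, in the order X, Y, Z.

Answer: 6/13 11/39 10/39

Derivation:
The stationary distribution satisfies pi = pi * P, i.e.:
  pi_X = 4/7*pi_X + 4/7*pi_Y + 1/7*pi_Z
  pi_Y = 2/7*pi_X + 1/7*pi_Y + 3/7*pi_Z
  pi_Z = 1/7*pi_X + 2/7*pi_Y + 3/7*pi_Z
with normalization: pi_X + pi_Y + pi_Z = 1.

Using the first 2 balance equations plus normalization, the linear system A*pi = b is:
  [-3/7, 4/7, 1/7] . pi = 0
  [2/7, -6/7, 3/7] . pi = 0
  [1, 1, 1] . pi = 1

Solving yields:
  pi_X = 6/13
  pi_Y = 11/39
  pi_Z = 10/39

Verification (pi * P):
  6/13*4/7 + 11/39*4/7 + 10/39*1/7 = 6/13 = pi_X  (ok)
  6/13*2/7 + 11/39*1/7 + 10/39*3/7 = 11/39 = pi_Y  (ok)
  6/13*1/7 + 11/39*2/7 + 10/39*3/7 = 10/39 = pi_Z  (ok)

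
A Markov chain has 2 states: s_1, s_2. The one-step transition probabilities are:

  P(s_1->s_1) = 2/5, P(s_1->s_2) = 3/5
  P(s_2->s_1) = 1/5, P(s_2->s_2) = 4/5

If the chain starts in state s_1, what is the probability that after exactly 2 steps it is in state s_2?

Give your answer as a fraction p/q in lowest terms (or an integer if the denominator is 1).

Computing P^2 by repeated multiplication:
P^1 =
  s_1: [2/5, 3/5]
  s_2: [1/5, 4/5]
P^2 =
  s_1: [7/25, 18/25]
  s_2: [6/25, 19/25]

(P^2)[s_1 -> s_2] = 18/25

Answer: 18/25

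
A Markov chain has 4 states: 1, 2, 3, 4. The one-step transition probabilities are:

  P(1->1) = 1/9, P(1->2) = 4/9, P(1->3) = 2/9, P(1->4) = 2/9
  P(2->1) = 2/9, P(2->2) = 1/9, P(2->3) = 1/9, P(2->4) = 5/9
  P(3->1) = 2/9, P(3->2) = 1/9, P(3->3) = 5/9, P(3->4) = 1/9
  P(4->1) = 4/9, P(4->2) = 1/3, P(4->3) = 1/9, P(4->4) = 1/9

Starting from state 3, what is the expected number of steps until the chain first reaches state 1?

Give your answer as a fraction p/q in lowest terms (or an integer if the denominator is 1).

Let h_i = expected steps to first reach 1 from state i.
Boundary: h_1 = 0.
First-step equations for the other states:
  h_2 = 1 + 2/9*h_1 + 1/9*h_2 + 1/9*h_3 + 5/9*h_4
  h_3 = 1 + 2/9*h_1 + 1/9*h_2 + 5/9*h_3 + 1/9*h_4
  h_4 = 1 + 4/9*h_1 + 1/3*h_2 + 1/9*h_3 + 1/9*h_4

Substituting h_1 = 0 and rearranging gives the linear system (I - Q) h = 1:
  [8/9, -1/9, -5/9] . (h_2, h_3, h_4) = 1
  [-1/9, 4/9, -1/9] . (h_2, h_3, h_4) = 1
  [-1/3, -1/9, 8/9] . (h_2, h_3, h_4) = 1

Solving yields:
  h_2 = 585/172
  h_3 = 657/172
  h_4 = 495/172

Starting state is 3, so the expected hitting time is h_3 = 657/172.

Answer: 657/172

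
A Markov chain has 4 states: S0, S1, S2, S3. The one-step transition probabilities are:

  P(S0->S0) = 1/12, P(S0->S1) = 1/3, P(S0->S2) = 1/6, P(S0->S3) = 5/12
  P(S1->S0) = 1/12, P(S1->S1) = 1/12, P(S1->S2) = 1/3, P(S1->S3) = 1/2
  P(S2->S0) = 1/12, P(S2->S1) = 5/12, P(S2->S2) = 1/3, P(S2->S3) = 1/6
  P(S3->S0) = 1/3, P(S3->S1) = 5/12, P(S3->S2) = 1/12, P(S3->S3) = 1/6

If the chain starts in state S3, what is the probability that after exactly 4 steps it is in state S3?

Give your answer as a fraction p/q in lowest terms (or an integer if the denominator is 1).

Computing P^4 by repeated multiplication:
P^1 =
  S0: [1/12, 1/3, 1/6, 5/12]
  S1: [1/12, 1/12, 1/3, 1/2]
  S2: [1/12, 5/12, 1/3, 1/6]
  S3: [1/3, 5/12, 1/12, 1/6]
P^2 =
  S0: [3/16, 43/144, 31/144, 43/144]
  S1: [5/24, 55/144, 7/36, 31/144]
  S2: [1/8, 13/48, 5/18, 47/144]
  S3: [1/8, 1/4, 17/72, 7/18]
P^3 =
  S0: [91/576, 521/1728, 131/576, 541/1728]
  S1: [79/576, 235/864, 47/192, 299/864]
  S2: [95/576, 91/288, 133/576, 83/288]
  S3: [13/72, 31/96, 31/144, 9/32]
P^4 =
  S0: [1117/6912, 6283/20736, 527/2304, 6359/20736]
  S1: [587/3456, 6523/20736, 43/192, 6047/20736]
  S2: [179/1152, 2057/6912, 101/432, 2165/6912]
  S3: [59/384, 127/432, 805/3456, 23/72]

(P^4)[S3 -> S3] = 23/72

Answer: 23/72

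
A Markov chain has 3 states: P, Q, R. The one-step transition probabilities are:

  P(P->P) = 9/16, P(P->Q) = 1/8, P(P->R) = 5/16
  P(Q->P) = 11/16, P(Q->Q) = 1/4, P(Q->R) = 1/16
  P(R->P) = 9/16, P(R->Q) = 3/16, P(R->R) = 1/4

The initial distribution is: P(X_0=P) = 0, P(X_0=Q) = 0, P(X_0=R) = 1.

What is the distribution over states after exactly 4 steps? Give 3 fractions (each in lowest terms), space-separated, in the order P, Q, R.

Answer: 4773/8192 165/1024 2099/8192

Derivation:
Propagating the distribution step by step (d_{t+1} = d_t * P):
d_0 = (P=0, Q=0, R=1)
  d_1[P] = 0*9/16 + 0*11/16 + 1*9/16 = 9/16
  d_1[Q] = 0*1/8 + 0*1/4 + 1*3/16 = 3/16
  d_1[R] = 0*5/16 + 0*1/16 + 1*1/4 = 1/4
d_1 = (P=9/16, Q=3/16, R=1/4)
  d_2[P] = 9/16*9/16 + 3/16*11/16 + 1/4*9/16 = 75/128
  d_2[Q] = 9/16*1/8 + 3/16*1/4 + 1/4*3/16 = 21/128
  d_2[R] = 9/16*5/16 + 3/16*1/16 + 1/4*1/4 = 1/4
d_2 = (P=75/128, Q=21/128, R=1/4)
  d_3[P] = 75/128*9/16 + 21/128*11/16 + 1/4*9/16 = 597/1024
  d_3[Q] = 75/128*1/8 + 21/128*1/4 + 1/4*3/16 = 165/1024
  d_3[R] = 75/128*5/16 + 21/128*1/16 + 1/4*1/4 = 131/512
d_3 = (P=597/1024, Q=165/1024, R=131/512)
  d_4[P] = 597/1024*9/16 + 165/1024*11/16 + 131/512*9/16 = 4773/8192
  d_4[Q] = 597/1024*1/8 + 165/1024*1/4 + 131/512*3/16 = 165/1024
  d_4[R] = 597/1024*5/16 + 165/1024*1/16 + 131/512*1/4 = 2099/8192
d_4 = (P=4773/8192, Q=165/1024, R=2099/8192)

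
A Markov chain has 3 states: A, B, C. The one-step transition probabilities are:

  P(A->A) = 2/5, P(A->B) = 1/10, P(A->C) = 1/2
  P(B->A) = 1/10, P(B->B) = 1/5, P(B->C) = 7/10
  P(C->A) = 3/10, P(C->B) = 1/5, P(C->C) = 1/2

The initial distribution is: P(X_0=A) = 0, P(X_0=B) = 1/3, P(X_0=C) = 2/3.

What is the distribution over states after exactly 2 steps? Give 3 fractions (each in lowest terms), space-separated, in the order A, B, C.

Answer: 17/60 53/300 27/50

Derivation:
Propagating the distribution step by step (d_{t+1} = d_t * P):
d_0 = (A=0, B=1/3, C=2/3)
  d_1[A] = 0*2/5 + 1/3*1/10 + 2/3*3/10 = 7/30
  d_1[B] = 0*1/10 + 1/3*1/5 + 2/3*1/5 = 1/5
  d_1[C] = 0*1/2 + 1/3*7/10 + 2/3*1/2 = 17/30
d_1 = (A=7/30, B=1/5, C=17/30)
  d_2[A] = 7/30*2/5 + 1/5*1/10 + 17/30*3/10 = 17/60
  d_2[B] = 7/30*1/10 + 1/5*1/5 + 17/30*1/5 = 53/300
  d_2[C] = 7/30*1/2 + 1/5*7/10 + 17/30*1/2 = 27/50
d_2 = (A=17/60, B=53/300, C=27/50)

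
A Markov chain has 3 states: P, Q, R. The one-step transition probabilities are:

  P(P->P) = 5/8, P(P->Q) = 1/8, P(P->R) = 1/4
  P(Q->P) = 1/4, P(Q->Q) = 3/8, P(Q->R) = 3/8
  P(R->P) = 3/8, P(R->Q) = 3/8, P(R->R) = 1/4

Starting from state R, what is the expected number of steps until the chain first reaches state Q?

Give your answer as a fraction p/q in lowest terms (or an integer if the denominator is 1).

Let h_i = expected steps to first reach Q from state i.
Boundary: h_Q = 0.
First-step equations for the other states:
  h_P = 1 + 5/8*h_P + 1/8*h_Q + 1/4*h_R
  h_R = 1 + 3/8*h_P + 3/8*h_Q + 1/4*h_R

Substituting h_Q = 0 and rearranging gives the linear system (I - Q) h = 1:
  [3/8, -1/4] . (h_P, h_R) = 1
  [-3/8, 3/4] . (h_P, h_R) = 1

Solving yields:
  h_P = 16/3
  h_R = 4

Starting state is R, so the expected hitting time is h_R = 4.

Answer: 4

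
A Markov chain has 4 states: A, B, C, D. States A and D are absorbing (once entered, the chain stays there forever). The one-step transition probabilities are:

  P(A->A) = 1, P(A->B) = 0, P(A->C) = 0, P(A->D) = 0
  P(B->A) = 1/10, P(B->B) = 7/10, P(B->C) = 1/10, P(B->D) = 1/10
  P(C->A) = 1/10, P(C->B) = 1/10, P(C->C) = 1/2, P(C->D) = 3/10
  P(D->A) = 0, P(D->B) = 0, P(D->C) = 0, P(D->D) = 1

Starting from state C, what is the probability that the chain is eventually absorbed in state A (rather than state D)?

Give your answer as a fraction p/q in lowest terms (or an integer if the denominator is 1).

Let a_i = P(absorbed in A | start in state i).
Boundary conditions: a_A = 1, a_D = 0.
For each transient state i, a_i = sum_j P(i->j) * a_j:
  a_B = 1/10*a_A + 7/10*a_B + 1/10*a_C + 1/10*a_D
  a_C = 1/10*a_A + 1/10*a_B + 1/2*a_C + 3/10*a_D

Substituting a_A = 1 and a_D = 0, rearrange to (I - Q) a = r where r[i] = P(i -> A):
  [3/10, -1/10] . (a_B, a_C) = 1/10
  [-1/10, 1/2] . (a_B, a_C) = 1/10

Solving yields:
  a_B = 3/7
  a_C = 2/7

Starting state is C, so the absorption probability is a_C = 2/7.

Answer: 2/7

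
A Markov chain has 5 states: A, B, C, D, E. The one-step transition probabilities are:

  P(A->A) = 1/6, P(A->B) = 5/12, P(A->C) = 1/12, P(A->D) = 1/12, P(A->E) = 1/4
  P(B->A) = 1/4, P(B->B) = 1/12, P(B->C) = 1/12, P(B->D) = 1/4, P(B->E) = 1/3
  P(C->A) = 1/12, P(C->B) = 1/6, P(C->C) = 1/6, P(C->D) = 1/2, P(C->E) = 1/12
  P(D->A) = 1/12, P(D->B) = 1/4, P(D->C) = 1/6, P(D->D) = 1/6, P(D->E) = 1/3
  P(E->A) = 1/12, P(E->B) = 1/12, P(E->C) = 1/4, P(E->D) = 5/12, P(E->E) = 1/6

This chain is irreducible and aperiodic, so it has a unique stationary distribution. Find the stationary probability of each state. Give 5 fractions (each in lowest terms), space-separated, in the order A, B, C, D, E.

Answer: 795/6374 2371/12748 513/3187 1823/6374 3089/12748

Derivation:
The stationary distribution satisfies pi = pi * P, i.e.:
  pi_A = 1/6*pi_A + 1/4*pi_B + 1/12*pi_C + 1/12*pi_D + 1/12*pi_E
  pi_B = 5/12*pi_A + 1/12*pi_B + 1/6*pi_C + 1/4*pi_D + 1/12*pi_E
  pi_C = 1/12*pi_A + 1/12*pi_B + 1/6*pi_C + 1/6*pi_D + 1/4*pi_E
  pi_D = 1/12*pi_A + 1/4*pi_B + 1/2*pi_C + 1/6*pi_D + 5/12*pi_E
  pi_E = 1/4*pi_A + 1/3*pi_B + 1/12*pi_C + 1/3*pi_D + 1/6*pi_E
with normalization: pi_A + pi_B + pi_C + pi_D + pi_E = 1.

Using the first 4 balance equations plus normalization, the linear system A*pi = b is:
  [-5/6, 1/4, 1/12, 1/12, 1/12] . pi = 0
  [5/12, -11/12, 1/6, 1/4, 1/12] . pi = 0
  [1/12, 1/12, -5/6, 1/6, 1/4] . pi = 0
  [1/12, 1/4, 1/2, -5/6, 5/12] . pi = 0
  [1, 1, 1, 1, 1] . pi = 1

Solving yields:
  pi_A = 795/6374
  pi_B = 2371/12748
  pi_C = 513/3187
  pi_D = 1823/6374
  pi_E = 3089/12748

Verification (pi * P):
  795/6374*1/6 + 2371/12748*1/4 + 513/3187*1/12 + 1823/6374*1/12 + 3089/12748*1/12 = 795/6374 = pi_A  (ok)
  795/6374*5/12 + 2371/12748*1/12 + 513/3187*1/6 + 1823/6374*1/4 + 3089/12748*1/12 = 2371/12748 = pi_B  (ok)
  795/6374*1/12 + 2371/12748*1/12 + 513/3187*1/6 + 1823/6374*1/6 + 3089/12748*1/4 = 513/3187 = pi_C  (ok)
  795/6374*1/12 + 2371/12748*1/4 + 513/3187*1/2 + 1823/6374*1/6 + 3089/12748*5/12 = 1823/6374 = pi_D  (ok)
  795/6374*1/4 + 2371/12748*1/3 + 513/3187*1/12 + 1823/6374*1/3 + 3089/12748*1/6 = 3089/12748 = pi_E  (ok)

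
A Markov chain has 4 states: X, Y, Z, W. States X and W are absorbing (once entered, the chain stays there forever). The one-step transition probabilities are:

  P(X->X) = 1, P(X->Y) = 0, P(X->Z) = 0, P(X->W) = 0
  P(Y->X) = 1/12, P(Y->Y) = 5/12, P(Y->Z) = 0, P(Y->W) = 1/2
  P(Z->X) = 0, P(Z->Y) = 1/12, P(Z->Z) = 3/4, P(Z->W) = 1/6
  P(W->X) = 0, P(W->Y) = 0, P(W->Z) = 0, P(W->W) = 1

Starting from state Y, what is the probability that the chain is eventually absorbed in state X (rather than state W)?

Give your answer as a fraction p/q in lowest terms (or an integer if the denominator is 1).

Answer: 1/7

Derivation:
Let a_i = P(absorbed in X | start in state i).
Boundary conditions: a_X = 1, a_W = 0.
For each transient state i, a_i = sum_j P(i->j) * a_j:
  a_Y = 1/12*a_X + 5/12*a_Y + 0*a_Z + 1/2*a_W
  a_Z = 0*a_X + 1/12*a_Y + 3/4*a_Z + 1/6*a_W

Substituting a_X = 1 and a_W = 0, rearrange to (I - Q) a = r where r[i] = P(i -> X):
  [7/12, 0] . (a_Y, a_Z) = 1/12
  [-1/12, 1/4] . (a_Y, a_Z) = 0

Solving yields:
  a_Y = 1/7
  a_Z = 1/21

Starting state is Y, so the absorption probability is a_Y = 1/7.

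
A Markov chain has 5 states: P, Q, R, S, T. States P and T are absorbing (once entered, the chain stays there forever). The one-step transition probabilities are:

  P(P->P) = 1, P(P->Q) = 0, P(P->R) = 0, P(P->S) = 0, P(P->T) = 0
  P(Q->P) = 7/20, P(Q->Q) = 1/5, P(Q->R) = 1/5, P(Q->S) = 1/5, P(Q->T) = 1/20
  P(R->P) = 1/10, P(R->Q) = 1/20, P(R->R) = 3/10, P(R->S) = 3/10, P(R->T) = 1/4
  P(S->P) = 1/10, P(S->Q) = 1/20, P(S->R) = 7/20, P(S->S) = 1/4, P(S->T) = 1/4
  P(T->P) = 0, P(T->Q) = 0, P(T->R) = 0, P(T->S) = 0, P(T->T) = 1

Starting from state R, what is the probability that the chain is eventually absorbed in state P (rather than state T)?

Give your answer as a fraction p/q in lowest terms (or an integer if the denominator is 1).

Answer: 13/40

Derivation:
Let a_i = P(absorbed in P | start in state i).
Boundary conditions: a_P = 1, a_T = 0.
For each transient state i, a_i = sum_j P(i->j) * a_j:
  a_Q = 7/20*a_P + 1/5*a_Q + 1/5*a_R + 1/5*a_S + 1/20*a_T
  a_R = 1/10*a_P + 1/20*a_Q + 3/10*a_R + 3/10*a_S + 1/4*a_T
  a_S = 1/10*a_P + 1/20*a_Q + 7/20*a_R + 1/4*a_S + 1/4*a_T

Substituting a_P = 1 and a_T = 0, rearrange to (I - Q) a = r where r[i] = P(i -> P):
  [4/5, -1/5, -1/5] . (a_Q, a_R, a_S) = 7/20
  [-1/20, 7/10, -3/10] . (a_Q, a_R, a_S) = 1/10
  [-1/20, -7/20, 3/4] . (a_Q, a_R, a_S) = 1/10

Solving yields:
  a_Q = 3/5
  a_R = 13/40
  a_S = 13/40

Starting state is R, so the absorption probability is a_R = 13/40.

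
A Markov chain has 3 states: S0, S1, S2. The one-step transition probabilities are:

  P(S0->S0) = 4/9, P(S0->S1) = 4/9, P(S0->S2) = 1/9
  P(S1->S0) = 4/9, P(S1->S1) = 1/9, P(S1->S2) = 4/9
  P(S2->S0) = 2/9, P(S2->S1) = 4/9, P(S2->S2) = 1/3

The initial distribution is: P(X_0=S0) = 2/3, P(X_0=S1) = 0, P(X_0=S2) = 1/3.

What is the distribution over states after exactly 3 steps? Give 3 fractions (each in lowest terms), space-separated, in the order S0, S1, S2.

Answer: 826/2187 28/81 605/2187

Derivation:
Propagating the distribution step by step (d_{t+1} = d_t * P):
d_0 = (S0=2/3, S1=0, S2=1/3)
  d_1[S0] = 2/3*4/9 + 0*4/9 + 1/3*2/9 = 10/27
  d_1[S1] = 2/3*4/9 + 0*1/9 + 1/3*4/9 = 4/9
  d_1[S2] = 2/3*1/9 + 0*4/9 + 1/3*1/3 = 5/27
d_1 = (S0=10/27, S1=4/9, S2=5/27)
  d_2[S0] = 10/27*4/9 + 4/9*4/9 + 5/27*2/9 = 98/243
  d_2[S1] = 10/27*4/9 + 4/9*1/9 + 5/27*4/9 = 8/27
  d_2[S2] = 10/27*1/9 + 4/9*4/9 + 5/27*1/3 = 73/243
d_2 = (S0=98/243, S1=8/27, S2=73/243)
  d_3[S0] = 98/243*4/9 + 8/27*4/9 + 73/243*2/9 = 826/2187
  d_3[S1] = 98/243*4/9 + 8/27*1/9 + 73/243*4/9 = 28/81
  d_3[S2] = 98/243*1/9 + 8/27*4/9 + 73/243*1/3 = 605/2187
d_3 = (S0=826/2187, S1=28/81, S2=605/2187)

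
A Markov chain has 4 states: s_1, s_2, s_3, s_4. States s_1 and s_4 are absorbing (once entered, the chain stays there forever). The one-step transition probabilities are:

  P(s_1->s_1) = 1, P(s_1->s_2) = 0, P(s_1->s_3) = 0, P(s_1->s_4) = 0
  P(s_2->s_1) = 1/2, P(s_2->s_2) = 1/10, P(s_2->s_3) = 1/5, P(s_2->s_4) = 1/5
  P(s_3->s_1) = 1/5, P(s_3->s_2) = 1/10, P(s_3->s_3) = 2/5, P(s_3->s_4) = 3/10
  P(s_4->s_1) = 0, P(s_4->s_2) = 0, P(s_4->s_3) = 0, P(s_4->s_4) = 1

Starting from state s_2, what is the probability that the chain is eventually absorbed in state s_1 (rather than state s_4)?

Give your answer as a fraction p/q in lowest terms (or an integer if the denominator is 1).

Answer: 17/26

Derivation:
Let a_i = P(absorbed in s_1 | start in state i).
Boundary conditions: a_s_1 = 1, a_s_4 = 0.
For each transient state i, a_i = sum_j P(i->j) * a_j:
  a_s_2 = 1/2*a_s_1 + 1/10*a_s_2 + 1/5*a_s_3 + 1/5*a_s_4
  a_s_3 = 1/5*a_s_1 + 1/10*a_s_2 + 2/5*a_s_3 + 3/10*a_s_4

Substituting a_s_1 = 1 and a_s_4 = 0, rearrange to (I - Q) a = r where r[i] = P(i -> s_1):
  [9/10, -1/5] . (a_s_2, a_s_3) = 1/2
  [-1/10, 3/5] . (a_s_2, a_s_3) = 1/5

Solving yields:
  a_s_2 = 17/26
  a_s_3 = 23/52

Starting state is s_2, so the absorption probability is a_s_2 = 17/26.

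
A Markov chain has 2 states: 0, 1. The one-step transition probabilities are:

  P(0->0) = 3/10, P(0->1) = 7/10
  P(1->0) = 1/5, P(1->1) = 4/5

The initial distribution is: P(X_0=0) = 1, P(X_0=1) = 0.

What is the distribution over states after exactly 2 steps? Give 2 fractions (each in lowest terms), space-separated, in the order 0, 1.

Propagating the distribution step by step (d_{t+1} = d_t * P):
d_0 = (0=1, 1=0)
  d_1[0] = 1*3/10 + 0*1/5 = 3/10
  d_1[1] = 1*7/10 + 0*4/5 = 7/10
d_1 = (0=3/10, 1=7/10)
  d_2[0] = 3/10*3/10 + 7/10*1/5 = 23/100
  d_2[1] = 3/10*7/10 + 7/10*4/5 = 77/100
d_2 = (0=23/100, 1=77/100)

Answer: 23/100 77/100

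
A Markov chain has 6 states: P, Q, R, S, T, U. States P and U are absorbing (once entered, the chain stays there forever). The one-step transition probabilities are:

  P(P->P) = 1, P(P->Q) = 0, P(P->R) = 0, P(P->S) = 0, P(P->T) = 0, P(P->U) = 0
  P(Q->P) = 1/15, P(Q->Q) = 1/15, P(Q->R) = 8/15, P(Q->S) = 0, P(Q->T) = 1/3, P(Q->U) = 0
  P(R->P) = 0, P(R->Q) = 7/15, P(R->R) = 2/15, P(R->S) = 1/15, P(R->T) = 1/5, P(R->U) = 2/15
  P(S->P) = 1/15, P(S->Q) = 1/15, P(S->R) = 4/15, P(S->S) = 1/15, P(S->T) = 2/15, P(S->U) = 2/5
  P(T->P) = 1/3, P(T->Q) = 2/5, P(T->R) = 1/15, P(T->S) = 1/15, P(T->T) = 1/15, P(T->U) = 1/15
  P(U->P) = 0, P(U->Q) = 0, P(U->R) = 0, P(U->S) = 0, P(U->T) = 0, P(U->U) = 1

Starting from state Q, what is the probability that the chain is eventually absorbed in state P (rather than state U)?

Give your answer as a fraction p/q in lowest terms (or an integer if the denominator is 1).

Let a_i = P(absorbed in P | start in state i).
Boundary conditions: a_P = 1, a_U = 0.
For each transient state i, a_i = sum_j P(i->j) * a_j:
  a_Q = 1/15*a_P + 1/15*a_Q + 8/15*a_R + 0*a_S + 1/3*a_T + 0*a_U
  a_R = 0*a_P + 7/15*a_Q + 2/15*a_R + 1/15*a_S + 1/5*a_T + 2/15*a_U
  a_S = 1/15*a_P + 1/15*a_Q + 4/15*a_R + 1/15*a_S + 2/15*a_T + 2/5*a_U
  a_T = 1/3*a_P + 2/5*a_Q + 1/15*a_R + 1/15*a_S + 1/15*a_T + 1/15*a_U

Substituting a_P = 1 and a_U = 0, rearrange to (I - Q) a = r where r[i] = P(i -> P):
  [14/15, -8/15, 0, -1/3] . (a_Q, a_R, a_S, a_T) = 1/15
  [-7/15, 13/15, -1/15, -1/5] . (a_Q, a_R, a_S, a_T) = 0
  [-1/15, -4/15, 14/15, -2/15] . (a_Q, a_R, a_S, a_T) = 1/15
  [-2/5, -1/15, -1/15, 14/15] . (a_Q, a_R, a_S, a_T) = 1/3

Solving yields:
  a_Q = 4413/7294
  a_R = 7437/14588
  a_S = 5211/14588
  a_T = 2474/3647

Starting state is Q, so the absorption probability is a_Q = 4413/7294.

Answer: 4413/7294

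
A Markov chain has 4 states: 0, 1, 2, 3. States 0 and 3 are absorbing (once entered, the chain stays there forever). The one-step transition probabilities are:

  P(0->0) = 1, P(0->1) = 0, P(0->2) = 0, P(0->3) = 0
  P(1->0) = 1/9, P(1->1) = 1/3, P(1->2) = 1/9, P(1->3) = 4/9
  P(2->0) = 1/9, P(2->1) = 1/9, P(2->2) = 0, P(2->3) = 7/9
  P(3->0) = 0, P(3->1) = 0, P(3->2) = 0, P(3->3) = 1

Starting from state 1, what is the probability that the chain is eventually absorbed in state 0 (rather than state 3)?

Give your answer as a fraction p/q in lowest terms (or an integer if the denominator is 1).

Let a_i = P(absorbed in 0 | start in state i).
Boundary conditions: a_0 = 1, a_3 = 0.
For each transient state i, a_i = sum_j P(i->j) * a_j:
  a_1 = 1/9*a_0 + 1/3*a_1 + 1/9*a_2 + 4/9*a_3
  a_2 = 1/9*a_0 + 1/9*a_1 + 0*a_2 + 7/9*a_3

Substituting a_0 = 1 and a_3 = 0, rearrange to (I - Q) a = r where r[i] = P(i -> 0):
  [2/3, -1/9] . (a_1, a_2) = 1/9
  [-1/9, 1] . (a_1, a_2) = 1/9

Solving yields:
  a_1 = 10/53
  a_2 = 7/53

Starting state is 1, so the absorption probability is a_1 = 10/53.

Answer: 10/53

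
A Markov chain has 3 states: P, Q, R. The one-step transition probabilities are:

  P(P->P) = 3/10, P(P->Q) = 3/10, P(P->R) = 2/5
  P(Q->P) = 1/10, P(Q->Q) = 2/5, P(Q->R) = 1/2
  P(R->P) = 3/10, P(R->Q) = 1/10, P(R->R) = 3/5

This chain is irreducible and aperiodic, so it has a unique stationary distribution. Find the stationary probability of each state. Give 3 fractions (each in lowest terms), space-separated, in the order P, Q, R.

The stationary distribution satisfies pi = pi * P, i.e.:
  pi_P = 3/10*pi_P + 1/10*pi_Q + 3/10*pi_R
  pi_Q = 3/10*pi_P + 2/5*pi_Q + 1/10*pi_R
  pi_R = 2/5*pi_P + 1/2*pi_Q + 3/5*pi_R
with normalization: pi_P + pi_Q + pi_R = 1.

Using the first 2 balance equations plus normalization, the linear system A*pi = b is:
  [-7/10, 1/10, 3/10] . pi = 0
  [3/10, -3/5, 1/10] . pi = 0
  [1, 1, 1] . pi = 1

Solving yields:
  pi_P = 19/74
  pi_Q = 8/37
  pi_R = 39/74

Verification (pi * P):
  19/74*3/10 + 8/37*1/10 + 39/74*3/10 = 19/74 = pi_P  (ok)
  19/74*3/10 + 8/37*2/5 + 39/74*1/10 = 8/37 = pi_Q  (ok)
  19/74*2/5 + 8/37*1/2 + 39/74*3/5 = 39/74 = pi_R  (ok)

Answer: 19/74 8/37 39/74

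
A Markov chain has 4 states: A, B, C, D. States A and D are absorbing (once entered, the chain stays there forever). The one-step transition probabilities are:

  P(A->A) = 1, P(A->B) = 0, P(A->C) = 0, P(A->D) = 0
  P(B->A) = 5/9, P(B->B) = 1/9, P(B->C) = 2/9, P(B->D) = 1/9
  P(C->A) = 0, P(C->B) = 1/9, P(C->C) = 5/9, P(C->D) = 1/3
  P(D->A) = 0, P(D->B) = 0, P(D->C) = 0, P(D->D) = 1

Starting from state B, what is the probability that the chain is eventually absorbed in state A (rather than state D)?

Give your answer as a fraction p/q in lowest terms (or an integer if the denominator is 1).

Answer: 2/3

Derivation:
Let a_i = P(absorbed in A | start in state i).
Boundary conditions: a_A = 1, a_D = 0.
For each transient state i, a_i = sum_j P(i->j) * a_j:
  a_B = 5/9*a_A + 1/9*a_B + 2/9*a_C + 1/9*a_D
  a_C = 0*a_A + 1/9*a_B + 5/9*a_C + 1/3*a_D

Substituting a_A = 1 and a_D = 0, rearrange to (I - Q) a = r where r[i] = P(i -> A):
  [8/9, -2/9] . (a_B, a_C) = 5/9
  [-1/9, 4/9] . (a_B, a_C) = 0

Solving yields:
  a_B = 2/3
  a_C = 1/6

Starting state is B, so the absorption probability is a_B = 2/3.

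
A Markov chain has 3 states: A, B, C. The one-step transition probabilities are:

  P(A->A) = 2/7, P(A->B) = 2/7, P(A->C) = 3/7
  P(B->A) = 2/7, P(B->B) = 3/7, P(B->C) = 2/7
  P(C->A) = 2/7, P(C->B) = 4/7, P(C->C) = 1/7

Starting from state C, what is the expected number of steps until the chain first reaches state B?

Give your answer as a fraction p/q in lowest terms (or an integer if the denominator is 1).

Let h_i = expected steps to first reach B from state i.
Boundary: h_B = 0.
First-step equations for the other states:
  h_A = 1 + 2/7*h_A + 2/7*h_B + 3/7*h_C
  h_C = 1 + 2/7*h_A + 4/7*h_B + 1/7*h_C

Substituting h_B = 0 and rearranging gives the linear system (I - Q) h = 1:
  [5/7, -3/7] . (h_A, h_C) = 1
  [-2/7, 6/7] . (h_A, h_C) = 1

Solving yields:
  h_A = 21/8
  h_C = 49/24

Starting state is C, so the expected hitting time is h_C = 49/24.

Answer: 49/24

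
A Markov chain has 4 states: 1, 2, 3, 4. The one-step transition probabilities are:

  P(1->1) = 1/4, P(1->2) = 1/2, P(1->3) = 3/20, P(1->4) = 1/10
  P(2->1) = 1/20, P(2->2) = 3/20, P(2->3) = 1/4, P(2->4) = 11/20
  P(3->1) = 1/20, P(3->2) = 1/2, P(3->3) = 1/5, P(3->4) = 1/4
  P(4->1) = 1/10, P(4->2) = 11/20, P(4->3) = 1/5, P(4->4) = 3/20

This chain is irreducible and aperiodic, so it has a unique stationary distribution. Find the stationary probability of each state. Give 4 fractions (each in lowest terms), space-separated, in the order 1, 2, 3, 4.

Answer: 261/3163 1209/3163 680/3163 1013/3163

Derivation:
The stationary distribution satisfies pi = pi * P, i.e.:
  pi_1 = 1/4*pi_1 + 1/20*pi_2 + 1/20*pi_3 + 1/10*pi_4
  pi_2 = 1/2*pi_1 + 3/20*pi_2 + 1/2*pi_3 + 11/20*pi_4
  pi_3 = 3/20*pi_1 + 1/4*pi_2 + 1/5*pi_3 + 1/5*pi_4
  pi_4 = 1/10*pi_1 + 11/20*pi_2 + 1/4*pi_3 + 3/20*pi_4
with normalization: pi_1 + pi_2 + pi_3 + pi_4 = 1.

Using the first 3 balance equations plus normalization, the linear system A*pi = b is:
  [-3/4, 1/20, 1/20, 1/10] . pi = 0
  [1/2, -17/20, 1/2, 11/20] . pi = 0
  [3/20, 1/4, -4/5, 1/5] . pi = 0
  [1, 1, 1, 1] . pi = 1

Solving yields:
  pi_1 = 261/3163
  pi_2 = 1209/3163
  pi_3 = 680/3163
  pi_4 = 1013/3163

Verification (pi * P):
  261/3163*1/4 + 1209/3163*1/20 + 680/3163*1/20 + 1013/3163*1/10 = 261/3163 = pi_1  (ok)
  261/3163*1/2 + 1209/3163*3/20 + 680/3163*1/2 + 1013/3163*11/20 = 1209/3163 = pi_2  (ok)
  261/3163*3/20 + 1209/3163*1/4 + 680/3163*1/5 + 1013/3163*1/5 = 680/3163 = pi_3  (ok)
  261/3163*1/10 + 1209/3163*11/20 + 680/3163*1/4 + 1013/3163*3/20 = 1013/3163 = pi_4  (ok)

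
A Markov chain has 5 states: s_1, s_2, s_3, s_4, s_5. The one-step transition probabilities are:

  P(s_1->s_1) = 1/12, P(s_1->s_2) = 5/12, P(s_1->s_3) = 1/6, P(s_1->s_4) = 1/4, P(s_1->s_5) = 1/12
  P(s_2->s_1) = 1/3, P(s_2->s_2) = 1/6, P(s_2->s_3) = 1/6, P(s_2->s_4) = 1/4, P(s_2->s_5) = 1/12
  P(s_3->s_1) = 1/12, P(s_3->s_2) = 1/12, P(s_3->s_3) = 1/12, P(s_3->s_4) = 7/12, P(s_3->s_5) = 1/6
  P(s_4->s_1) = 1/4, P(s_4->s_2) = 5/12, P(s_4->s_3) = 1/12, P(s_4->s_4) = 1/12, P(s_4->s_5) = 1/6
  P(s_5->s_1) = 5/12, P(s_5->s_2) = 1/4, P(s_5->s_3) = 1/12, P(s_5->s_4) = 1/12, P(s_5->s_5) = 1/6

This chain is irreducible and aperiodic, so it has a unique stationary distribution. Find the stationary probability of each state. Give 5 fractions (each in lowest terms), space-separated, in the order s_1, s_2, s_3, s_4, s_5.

Answer: 611/2610 739/2610 11/87 27/116 43/348

Derivation:
The stationary distribution satisfies pi = pi * P, i.e.:
  pi_s_1 = 1/12*pi_s_1 + 1/3*pi_s_2 + 1/12*pi_s_3 + 1/4*pi_s_4 + 5/12*pi_s_5
  pi_s_2 = 5/12*pi_s_1 + 1/6*pi_s_2 + 1/12*pi_s_3 + 5/12*pi_s_4 + 1/4*pi_s_5
  pi_s_3 = 1/6*pi_s_1 + 1/6*pi_s_2 + 1/12*pi_s_3 + 1/12*pi_s_4 + 1/12*pi_s_5
  pi_s_4 = 1/4*pi_s_1 + 1/4*pi_s_2 + 7/12*pi_s_3 + 1/12*pi_s_4 + 1/12*pi_s_5
  pi_s_5 = 1/12*pi_s_1 + 1/12*pi_s_2 + 1/6*pi_s_3 + 1/6*pi_s_4 + 1/6*pi_s_5
with normalization: pi_s_1 + pi_s_2 + pi_s_3 + pi_s_4 + pi_s_5 = 1.

Using the first 4 balance equations plus normalization, the linear system A*pi = b is:
  [-11/12, 1/3, 1/12, 1/4, 5/12] . pi = 0
  [5/12, -5/6, 1/12, 5/12, 1/4] . pi = 0
  [1/6, 1/6, -11/12, 1/12, 1/12] . pi = 0
  [1/4, 1/4, 7/12, -11/12, 1/12] . pi = 0
  [1, 1, 1, 1, 1] . pi = 1

Solving yields:
  pi_s_1 = 611/2610
  pi_s_2 = 739/2610
  pi_s_3 = 11/87
  pi_s_4 = 27/116
  pi_s_5 = 43/348

Verification (pi * P):
  611/2610*1/12 + 739/2610*1/3 + 11/87*1/12 + 27/116*1/4 + 43/348*5/12 = 611/2610 = pi_s_1  (ok)
  611/2610*5/12 + 739/2610*1/6 + 11/87*1/12 + 27/116*5/12 + 43/348*1/4 = 739/2610 = pi_s_2  (ok)
  611/2610*1/6 + 739/2610*1/6 + 11/87*1/12 + 27/116*1/12 + 43/348*1/12 = 11/87 = pi_s_3  (ok)
  611/2610*1/4 + 739/2610*1/4 + 11/87*7/12 + 27/116*1/12 + 43/348*1/12 = 27/116 = pi_s_4  (ok)
  611/2610*1/12 + 739/2610*1/12 + 11/87*1/6 + 27/116*1/6 + 43/348*1/6 = 43/348 = pi_s_5  (ok)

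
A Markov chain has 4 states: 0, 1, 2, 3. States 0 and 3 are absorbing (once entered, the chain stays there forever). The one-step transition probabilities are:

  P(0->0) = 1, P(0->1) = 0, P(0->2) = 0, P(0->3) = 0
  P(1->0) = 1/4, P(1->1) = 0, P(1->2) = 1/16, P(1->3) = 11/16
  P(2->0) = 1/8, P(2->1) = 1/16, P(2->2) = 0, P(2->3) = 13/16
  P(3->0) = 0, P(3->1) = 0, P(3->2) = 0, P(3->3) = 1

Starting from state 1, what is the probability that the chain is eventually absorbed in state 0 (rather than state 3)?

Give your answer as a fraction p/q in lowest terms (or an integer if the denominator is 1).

Answer: 22/85

Derivation:
Let a_i = P(absorbed in 0 | start in state i).
Boundary conditions: a_0 = 1, a_3 = 0.
For each transient state i, a_i = sum_j P(i->j) * a_j:
  a_1 = 1/4*a_0 + 0*a_1 + 1/16*a_2 + 11/16*a_3
  a_2 = 1/8*a_0 + 1/16*a_1 + 0*a_2 + 13/16*a_3

Substituting a_0 = 1 and a_3 = 0, rearrange to (I - Q) a = r where r[i] = P(i -> 0):
  [1, -1/16] . (a_1, a_2) = 1/4
  [-1/16, 1] . (a_1, a_2) = 1/8

Solving yields:
  a_1 = 22/85
  a_2 = 12/85

Starting state is 1, so the absorption probability is a_1 = 22/85.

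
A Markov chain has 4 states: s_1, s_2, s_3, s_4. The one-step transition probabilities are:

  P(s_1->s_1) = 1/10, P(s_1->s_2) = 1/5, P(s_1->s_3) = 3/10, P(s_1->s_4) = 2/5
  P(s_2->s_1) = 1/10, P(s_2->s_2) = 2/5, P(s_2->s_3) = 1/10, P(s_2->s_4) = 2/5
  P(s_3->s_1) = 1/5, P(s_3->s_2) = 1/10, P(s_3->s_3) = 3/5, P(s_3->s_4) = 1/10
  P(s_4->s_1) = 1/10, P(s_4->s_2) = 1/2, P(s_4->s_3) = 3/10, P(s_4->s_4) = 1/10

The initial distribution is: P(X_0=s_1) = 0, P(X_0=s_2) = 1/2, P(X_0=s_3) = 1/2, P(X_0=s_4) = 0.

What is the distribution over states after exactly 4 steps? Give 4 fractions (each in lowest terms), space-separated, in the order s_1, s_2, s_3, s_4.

Answer: 2697/20000 2911/10000 6937/20000 142/625

Derivation:
Propagating the distribution step by step (d_{t+1} = d_t * P):
d_0 = (s_1=0, s_2=1/2, s_3=1/2, s_4=0)
  d_1[s_1] = 0*1/10 + 1/2*1/10 + 1/2*1/5 + 0*1/10 = 3/20
  d_1[s_2] = 0*1/5 + 1/2*2/5 + 1/2*1/10 + 0*1/2 = 1/4
  d_1[s_3] = 0*3/10 + 1/2*1/10 + 1/2*3/5 + 0*3/10 = 7/20
  d_1[s_4] = 0*2/5 + 1/2*2/5 + 1/2*1/10 + 0*1/10 = 1/4
d_1 = (s_1=3/20, s_2=1/4, s_3=7/20, s_4=1/4)
  d_2[s_1] = 3/20*1/10 + 1/4*1/10 + 7/20*1/5 + 1/4*1/10 = 27/200
  d_2[s_2] = 3/20*1/5 + 1/4*2/5 + 7/20*1/10 + 1/4*1/2 = 29/100
  d_2[s_3] = 3/20*3/10 + 1/4*1/10 + 7/20*3/5 + 1/4*3/10 = 71/200
  d_2[s_4] = 3/20*2/5 + 1/4*2/5 + 7/20*1/10 + 1/4*1/10 = 11/50
d_2 = (s_1=27/200, s_2=29/100, s_3=71/200, s_4=11/50)
  d_3[s_1] = 27/200*1/10 + 29/100*1/10 + 71/200*1/5 + 11/50*1/10 = 271/2000
  d_3[s_2] = 27/200*1/5 + 29/100*2/5 + 71/200*1/10 + 11/50*1/2 = 577/2000
  d_3[s_3] = 27/200*3/10 + 29/100*1/10 + 71/200*3/5 + 11/50*3/10 = 697/2000
  d_3[s_4] = 27/200*2/5 + 29/100*2/5 + 71/200*1/10 + 11/50*1/10 = 91/400
d_3 = (s_1=271/2000, s_2=577/2000, s_3=697/2000, s_4=91/400)
  d_4[s_1] = 271/2000*1/10 + 577/2000*1/10 + 697/2000*1/5 + 91/400*1/10 = 2697/20000
  d_4[s_2] = 271/2000*1/5 + 577/2000*2/5 + 697/2000*1/10 + 91/400*1/2 = 2911/10000
  d_4[s_3] = 271/2000*3/10 + 577/2000*1/10 + 697/2000*3/5 + 91/400*3/10 = 6937/20000
  d_4[s_4] = 271/2000*2/5 + 577/2000*2/5 + 697/2000*1/10 + 91/400*1/10 = 142/625
d_4 = (s_1=2697/20000, s_2=2911/10000, s_3=6937/20000, s_4=142/625)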